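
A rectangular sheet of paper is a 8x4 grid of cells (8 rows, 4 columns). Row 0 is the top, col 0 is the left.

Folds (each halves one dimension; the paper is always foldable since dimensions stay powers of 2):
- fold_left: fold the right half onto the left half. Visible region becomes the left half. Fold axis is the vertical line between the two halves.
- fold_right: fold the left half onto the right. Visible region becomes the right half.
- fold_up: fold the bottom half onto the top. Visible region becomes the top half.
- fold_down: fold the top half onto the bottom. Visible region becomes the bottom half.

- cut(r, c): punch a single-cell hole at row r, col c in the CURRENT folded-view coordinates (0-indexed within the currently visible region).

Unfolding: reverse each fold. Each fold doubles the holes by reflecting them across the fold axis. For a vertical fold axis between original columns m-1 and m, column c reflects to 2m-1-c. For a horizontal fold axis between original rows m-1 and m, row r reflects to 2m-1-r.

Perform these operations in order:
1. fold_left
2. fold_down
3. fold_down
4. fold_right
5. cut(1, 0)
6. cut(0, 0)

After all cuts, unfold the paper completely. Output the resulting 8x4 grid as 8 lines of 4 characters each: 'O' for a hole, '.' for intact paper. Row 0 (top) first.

Op 1 fold_left: fold axis v@2; visible region now rows[0,8) x cols[0,2) = 8x2
Op 2 fold_down: fold axis h@4; visible region now rows[4,8) x cols[0,2) = 4x2
Op 3 fold_down: fold axis h@6; visible region now rows[6,8) x cols[0,2) = 2x2
Op 4 fold_right: fold axis v@1; visible region now rows[6,8) x cols[1,2) = 2x1
Op 5 cut(1, 0): punch at orig (7,1); cuts so far [(7, 1)]; region rows[6,8) x cols[1,2) = 2x1
Op 6 cut(0, 0): punch at orig (6,1); cuts so far [(6, 1), (7, 1)]; region rows[6,8) x cols[1,2) = 2x1
Unfold 1 (reflect across v@1): 4 holes -> [(6, 0), (6, 1), (7, 0), (7, 1)]
Unfold 2 (reflect across h@6): 8 holes -> [(4, 0), (4, 1), (5, 0), (5, 1), (6, 0), (6, 1), (7, 0), (7, 1)]
Unfold 3 (reflect across h@4): 16 holes -> [(0, 0), (0, 1), (1, 0), (1, 1), (2, 0), (2, 1), (3, 0), (3, 1), (4, 0), (4, 1), (5, 0), (5, 1), (6, 0), (6, 1), (7, 0), (7, 1)]
Unfold 4 (reflect across v@2): 32 holes -> [(0, 0), (0, 1), (0, 2), (0, 3), (1, 0), (1, 1), (1, 2), (1, 3), (2, 0), (2, 1), (2, 2), (2, 3), (3, 0), (3, 1), (3, 2), (3, 3), (4, 0), (4, 1), (4, 2), (4, 3), (5, 0), (5, 1), (5, 2), (5, 3), (6, 0), (6, 1), (6, 2), (6, 3), (7, 0), (7, 1), (7, 2), (7, 3)]

Answer: OOOO
OOOO
OOOO
OOOO
OOOO
OOOO
OOOO
OOOO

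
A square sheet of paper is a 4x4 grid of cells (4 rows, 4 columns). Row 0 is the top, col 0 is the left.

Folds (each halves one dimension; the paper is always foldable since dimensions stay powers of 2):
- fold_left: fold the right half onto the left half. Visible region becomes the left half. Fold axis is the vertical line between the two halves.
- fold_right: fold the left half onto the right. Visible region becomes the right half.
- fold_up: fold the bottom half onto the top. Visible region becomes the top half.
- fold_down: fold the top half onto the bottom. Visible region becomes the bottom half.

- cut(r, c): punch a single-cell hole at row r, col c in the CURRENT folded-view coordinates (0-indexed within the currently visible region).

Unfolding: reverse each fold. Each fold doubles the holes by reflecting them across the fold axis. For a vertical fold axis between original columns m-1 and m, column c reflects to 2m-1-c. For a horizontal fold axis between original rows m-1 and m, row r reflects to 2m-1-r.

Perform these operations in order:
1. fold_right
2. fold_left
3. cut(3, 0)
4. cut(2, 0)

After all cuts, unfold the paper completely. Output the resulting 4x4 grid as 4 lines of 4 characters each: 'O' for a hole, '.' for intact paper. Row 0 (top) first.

Op 1 fold_right: fold axis v@2; visible region now rows[0,4) x cols[2,4) = 4x2
Op 2 fold_left: fold axis v@3; visible region now rows[0,4) x cols[2,3) = 4x1
Op 3 cut(3, 0): punch at orig (3,2); cuts so far [(3, 2)]; region rows[0,4) x cols[2,3) = 4x1
Op 4 cut(2, 0): punch at orig (2,2); cuts so far [(2, 2), (3, 2)]; region rows[0,4) x cols[2,3) = 4x1
Unfold 1 (reflect across v@3): 4 holes -> [(2, 2), (2, 3), (3, 2), (3, 3)]
Unfold 2 (reflect across v@2): 8 holes -> [(2, 0), (2, 1), (2, 2), (2, 3), (3, 0), (3, 1), (3, 2), (3, 3)]

Answer: ....
....
OOOO
OOOO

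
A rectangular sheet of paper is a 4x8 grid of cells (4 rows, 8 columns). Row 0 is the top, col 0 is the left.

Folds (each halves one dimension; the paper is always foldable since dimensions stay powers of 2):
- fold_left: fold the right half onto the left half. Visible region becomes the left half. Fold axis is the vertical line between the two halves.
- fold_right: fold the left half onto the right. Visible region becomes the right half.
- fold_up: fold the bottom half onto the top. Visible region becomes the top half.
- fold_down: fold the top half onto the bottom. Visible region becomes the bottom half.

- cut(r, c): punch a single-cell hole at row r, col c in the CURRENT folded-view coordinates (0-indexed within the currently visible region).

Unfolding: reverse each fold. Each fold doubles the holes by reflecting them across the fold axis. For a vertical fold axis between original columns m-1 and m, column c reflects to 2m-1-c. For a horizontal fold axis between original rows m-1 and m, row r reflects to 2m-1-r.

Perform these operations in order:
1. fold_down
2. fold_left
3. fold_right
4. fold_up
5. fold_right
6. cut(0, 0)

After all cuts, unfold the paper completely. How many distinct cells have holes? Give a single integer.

Answer: 32

Derivation:
Op 1 fold_down: fold axis h@2; visible region now rows[2,4) x cols[0,8) = 2x8
Op 2 fold_left: fold axis v@4; visible region now rows[2,4) x cols[0,4) = 2x4
Op 3 fold_right: fold axis v@2; visible region now rows[2,4) x cols[2,4) = 2x2
Op 4 fold_up: fold axis h@3; visible region now rows[2,3) x cols[2,4) = 1x2
Op 5 fold_right: fold axis v@3; visible region now rows[2,3) x cols[3,4) = 1x1
Op 6 cut(0, 0): punch at orig (2,3); cuts so far [(2, 3)]; region rows[2,3) x cols[3,4) = 1x1
Unfold 1 (reflect across v@3): 2 holes -> [(2, 2), (2, 3)]
Unfold 2 (reflect across h@3): 4 holes -> [(2, 2), (2, 3), (3, 2), (3, 3)]
Unfold 3 (reflect across v@2): 8 holes -> [(2, 0), (2, 1), (2, 2), (2, 3), (3, 0), (3, 1), (3, 2), (3, 3)]
Unfold 4 (reflect across v@4): 16 holes -> [(2, 0), (2, 1), (2, 2), (2, 3), (2, 4), (2, 5), (2, 6), (2, 7), (3, 0), (3, 1), (3, 2), (3, 3), (3, 4), (3, 5), (3, 6), (3, 7)]
Unfold 5 (reflect across h@2): 32 holes -> [(0, 0), (0, 1), (0, 2), (0, 3), (0, 4), (0, 5), (0, 6), (0, 7), (1, 0), (1, 1), (1, 2), (1, 3), (1, 4), (1, 5), (1, 6), (1, 7), (2, 0), (2, 1), (2, 2), (2, 3), (2, 4), (2, 5), (2, 6), (2, 7), (3, 0), (3, 1), (3, 2), (3, 3), (3, 4), (3, 5), (3, 6), (3, 7)]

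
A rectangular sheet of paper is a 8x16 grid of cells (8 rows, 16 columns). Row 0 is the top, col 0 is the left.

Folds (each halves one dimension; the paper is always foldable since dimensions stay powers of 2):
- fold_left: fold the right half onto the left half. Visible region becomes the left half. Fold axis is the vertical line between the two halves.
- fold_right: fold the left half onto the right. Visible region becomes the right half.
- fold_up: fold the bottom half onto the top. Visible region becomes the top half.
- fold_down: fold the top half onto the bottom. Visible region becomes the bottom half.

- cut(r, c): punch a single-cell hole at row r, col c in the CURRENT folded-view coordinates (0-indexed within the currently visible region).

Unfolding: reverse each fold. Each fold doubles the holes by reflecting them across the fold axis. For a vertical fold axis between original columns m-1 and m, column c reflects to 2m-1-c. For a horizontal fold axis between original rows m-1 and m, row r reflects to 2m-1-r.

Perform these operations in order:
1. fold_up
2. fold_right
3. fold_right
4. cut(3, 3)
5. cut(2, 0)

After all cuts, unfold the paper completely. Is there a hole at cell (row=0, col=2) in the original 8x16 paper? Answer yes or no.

Op 1 fold_up: fold axis h@4; visible region now rows[0,4) x cols[0,16) = 4x16
Op 2 fold_right: fold axis v@8; visible region now rows[0,4) x cols[8,16) = 4x8
Op 3 fold_right: fold axis v@12; visible region now rows[0,4) x cols[12,16) = 4x4
Op 4 cut(3, 3): punch at orig (3,15); cuts so far [(3, 15)]; region rows[0,4) x cols[12,16) = 4x4
Op 5 cut(2, 0): punch at orig (2,12); cuts so far [(2, 12), (3, 15)]; region rows[0,4) x cols[12,16) = 4x4
Unfold 1 (reflect across v@12): 4 holes -> [(2, 11), (2, 12), (3, 8), (3, 15)]
Unfold 2 (reflect across v@8): 8 holes -> [(2, 3), (2, 4), (2, 11), (2, 12), (3, 0), (3, 7), (3, 8), (3, 15)]
Unfold 3 (reflect across h@4): 16 holes -> [(2, 3), (2, 4), (2, 11), (2, 12), (3, 0), (3, 7), (3, 8), (3, 15), (4, 0), (4, 7), (4, 8), (4, 15), (5, 3), (5, 4), (5, 11), (5, 12)]
Holes: [(2, 3), (2, 4), (2, 11), (2, 12), (3, 0), (3, 7), (3, 8), (3, 15), (4, 0), (4, 7), (4, 8), (4, 15), (5, 3), (5, 4), (5, 11), (5, 12)]

Answer: no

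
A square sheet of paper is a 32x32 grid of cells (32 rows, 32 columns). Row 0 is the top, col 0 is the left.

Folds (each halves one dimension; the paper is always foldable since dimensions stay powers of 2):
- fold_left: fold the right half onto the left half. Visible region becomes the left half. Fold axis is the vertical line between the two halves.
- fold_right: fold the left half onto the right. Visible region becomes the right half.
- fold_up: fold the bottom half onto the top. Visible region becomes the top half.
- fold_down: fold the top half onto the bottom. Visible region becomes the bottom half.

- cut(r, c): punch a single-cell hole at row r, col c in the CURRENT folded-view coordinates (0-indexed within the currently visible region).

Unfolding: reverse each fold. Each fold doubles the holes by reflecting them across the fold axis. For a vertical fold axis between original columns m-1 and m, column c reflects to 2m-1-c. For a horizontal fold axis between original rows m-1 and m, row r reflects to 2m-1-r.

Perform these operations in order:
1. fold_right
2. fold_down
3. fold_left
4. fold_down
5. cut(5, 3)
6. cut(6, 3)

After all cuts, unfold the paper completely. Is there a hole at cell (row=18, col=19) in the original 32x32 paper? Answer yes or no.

Answer: yes

Derivation:
Op 1 fold_right: fold axis v@16; visible region now rows[0,32) x cols[16,32) = 32x16
Op 2 fold_down: fold axis h@16; visible region now rows[16,32) x cols[16,32) = 16x16
Op 3 fold_left: fold axis v@24; visible region now rows[16,32) x cols[16,24) = 16x8
Op 4 fold_down: fold axis h@24; visible region now rows[24,32) x cols[16,24) = 8x8
Op 5 cut(5, 3): punch at orig (29,19); cuts so far [(29, 19)]; region rows[24,32) x cols[16,24) = 8x8
Op 6 cut(6, 3): punch at orig (30,19); cuts so far [(29, 19), (30, 19)]; region rows[24,32) x cols[16,24) = 8x8
Unfold 1 (reflect across h@24): 4 holes -> [(17, 19), (18, 19), (29, 19), (30, 19)]
Unfold 2 (reflect across v@24): 8 holes -> [(17, 19), (17, 28), (18, 19), (18, 28), (29, 19), (29, 28), (30, 19), (30, 28)]
Unfold 3 (reflect across h@16): 16 holes -> [(1, 19), (1, 28), (2, 19), (2, 28), (13, 19), (13, 28), (14, 19), (14, 28), (17, 19), (17, 28), (18, 19), (18, 28), (29, 19), (29, 28), (30, 19), (30, 28)]
Unfold 4 (reflect across v@16): 32 holes -> [(1, 3), (1, 12), (1, 19), (1, 28), (2, 3), (2, 12), (2, 19), (2, 28), (13, 3), (13, 12), (13, 19), (13, 28), (14, 3), (14, 12), (14, 19), (14, 28), (17, 3), (17, 12), (17, 19), (17, 28), (18, 3), (18, 12), (18, 19), (18, 28), (29, 3), (29, 12), (29, 19), (29, 28), (30, 3), (30, 12), (30, 19), (30, 28)]
Holes: [(1, 3), (1, 12), (1, 19), (1, 28), (2, 3), (2, 12), (2, 19), (2, 28), (13, 3), (13, 12), (13, 19), (13, 28), (14, 3), (14, 12), (14, 19), (14, 28), (17, 3), (17, 12), (17, 19), (17, 28), (18, 3), (18, 12), (18, 19), (18, 28), (29, 3), (29, 12), (29, 19), (29, 28), (30, 3), (30, 12), (30, 19), (30, 28)]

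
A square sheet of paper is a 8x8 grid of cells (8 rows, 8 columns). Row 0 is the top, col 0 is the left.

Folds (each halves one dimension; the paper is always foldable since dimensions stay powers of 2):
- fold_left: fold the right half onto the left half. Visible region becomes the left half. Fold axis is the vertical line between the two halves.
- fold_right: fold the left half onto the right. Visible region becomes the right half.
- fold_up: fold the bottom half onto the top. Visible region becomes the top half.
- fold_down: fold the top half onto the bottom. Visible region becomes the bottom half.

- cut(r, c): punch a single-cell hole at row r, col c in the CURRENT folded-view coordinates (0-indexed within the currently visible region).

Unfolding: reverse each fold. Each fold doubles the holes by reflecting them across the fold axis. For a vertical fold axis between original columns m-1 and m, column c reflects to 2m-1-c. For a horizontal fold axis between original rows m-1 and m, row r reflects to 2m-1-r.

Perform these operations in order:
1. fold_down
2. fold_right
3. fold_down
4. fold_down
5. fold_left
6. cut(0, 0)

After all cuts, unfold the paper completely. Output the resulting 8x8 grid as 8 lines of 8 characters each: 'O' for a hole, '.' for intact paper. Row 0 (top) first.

Answer: O..OO..O
O..OO..O
O..OO..O
O..OO..O
O..OO..O
O..OO..O
O..OO..O
O..OO..O

Derivation:
Op 1 fold_down: fold axis h@4; visible region now rows[4,8) x cols[0,8) = 4x8
Op 2 fold_right: fold axis v@4; visible region now rows[4,8) x cols[4,8) = 4x4
Op 3 fold_down: fold axis h@6; visible region now rows[6,8) x cols[4,8) = 2x4
Op 4 fold_down: fold axis h@7; visible region now rows[7,8) x cols[4,8) = 1x4
Op 5 fold_left: fold axis v@6; visible region now rows[7,8) x cols[4,6) = 1x2
Op 6 cut(0, 0): punch at orig (7,4); cuts so far [(7, 4)]; region rows[7,8) x cols[4,6) = 1x2
Unfold 1 (reflect across v@6): 2 holes -> [(7, 4), (7, 7)]
Unfold 2 (reflect across h@7): 4 holes -> [(6, 4), (6, 7), (7, 4), (7, 7)]
Unfold 3 (reflect across h@6): 8 holes -> [(4, 4), (4, 7), (5, 4), (5, 7), (6, 4), (6, 7), (7, 4), (7, 7)]
Unfold 4 (reflect across v@4): 16 holes -> [(4, 0), (4, 3), (4, 4), (4, 7), (5, 0), (5, 3), (5, 4), (5, 7), (6, 0), (6, 3), (6, 4), (6, 7), (7, 0), (7, 3), (7, 4), (7, 7)]
Unfold 5 (reflect across h@4): 32 holes -> [(0, 0), (0, 3), (0, 4), (0, 7), (1, 0), (1, 3), (1, 4), (1, 7), (2, 0), (2, 3), (2, 4), (2, 7), (3, 0), (3, 3), (3, 4), (3, 7), (4, 0), (4, 3), (4, 4), (4, 7), (5, 0), (5, 3), (5, 4), (5, 7), (6, 0), (6, 3), (6, 4), (6, 7), (7, 0), (7, 3), (7, 4), (7, 7)]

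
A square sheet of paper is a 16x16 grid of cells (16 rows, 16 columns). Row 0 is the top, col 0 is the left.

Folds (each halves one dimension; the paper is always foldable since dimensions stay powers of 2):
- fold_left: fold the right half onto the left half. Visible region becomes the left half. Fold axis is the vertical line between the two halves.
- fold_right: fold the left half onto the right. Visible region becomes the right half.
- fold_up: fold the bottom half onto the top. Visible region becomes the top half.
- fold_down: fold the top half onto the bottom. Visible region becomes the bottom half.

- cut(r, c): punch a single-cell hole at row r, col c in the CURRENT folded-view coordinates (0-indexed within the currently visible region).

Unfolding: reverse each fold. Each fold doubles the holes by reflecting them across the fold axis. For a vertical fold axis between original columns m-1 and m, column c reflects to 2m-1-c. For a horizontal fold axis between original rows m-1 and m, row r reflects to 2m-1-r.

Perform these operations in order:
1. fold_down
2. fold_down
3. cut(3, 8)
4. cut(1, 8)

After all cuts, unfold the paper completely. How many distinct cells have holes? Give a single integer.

Answer: 8

Derivation:
Op 1 fold_down: fold axis h@8; visible region now rows[8,16) x cols[0,16) = 8x16
Op 2 fold_down: fold axis h@12; visible region now rows[12,16) x cols[0,16) = 4x16
Op 3 cut(3, 8): punch at orig (15,8); cuts so far [(15, 8)]; region rows[12,16) x cols[0,16) = 4x16
Op 4 cut(1, 8): punch at orig (13,8); cuts so far [(13, 8), (15, 8)]; region rows[12,16) x cols[0,16) = 4x16
Unfold 1 (reflect across h@12): 4 holes -> [(8, 8), (10, 8), (13, 8), (15, 8)]
Unfold 2 (reflect across h@8): 8 holes -> [(0, 8), (2, 8), (5, 8), (7, 8), (8, 8), (10, 8), (13, 8), (15, 8)]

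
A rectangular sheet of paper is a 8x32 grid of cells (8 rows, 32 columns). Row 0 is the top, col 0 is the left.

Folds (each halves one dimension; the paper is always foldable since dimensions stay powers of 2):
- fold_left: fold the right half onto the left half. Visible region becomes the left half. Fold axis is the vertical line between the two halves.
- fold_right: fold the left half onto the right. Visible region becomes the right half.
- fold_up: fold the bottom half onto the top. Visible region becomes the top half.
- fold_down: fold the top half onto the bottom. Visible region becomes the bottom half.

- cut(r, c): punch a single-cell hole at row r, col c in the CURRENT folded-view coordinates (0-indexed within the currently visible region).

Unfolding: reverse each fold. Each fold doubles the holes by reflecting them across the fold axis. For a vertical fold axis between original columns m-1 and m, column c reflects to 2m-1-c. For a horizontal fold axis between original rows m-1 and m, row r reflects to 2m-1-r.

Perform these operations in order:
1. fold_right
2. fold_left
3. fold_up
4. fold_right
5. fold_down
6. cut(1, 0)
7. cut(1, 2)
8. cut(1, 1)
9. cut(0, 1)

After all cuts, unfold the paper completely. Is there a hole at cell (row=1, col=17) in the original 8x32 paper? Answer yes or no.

Answer: no

Derivation:
Op 1 fold_right: fold axis v@16; visible region now rows[0,8) x cols[16,32) = 8x16
Op 2 fold_left: fold axis v@24; visible region now rows[0,8) x cols[16,24) = 8x8
Op 3 fold_up: fold axis h@4; visible region now rows[0,4) x cols[16,24) = 4x8
Op 4 fold_right: fold axis v@20; visible region now rows[0,4) x cols[20,24) = 4x4
Op 5 fold_down: fold axis h@2; visible region now rows[2,4) x cols[20,24) = 2x4
Op 6 cut(1, 0): punch at orig (3,20); cuts so far [(3, 20)]; region rows[2,4) x cols[20,24) = 2x4
Op 7 cut(1, 2): punch at orig (3,22); cuts so far [(3, 20), (3, 22)]; region rows[2,4) x cols[20,24) = 2x4
Op 8 cut(1, 1): punch at orig (3,21); cuts so far [(3, 20), (3, 21), (3, 22)]; region rows[2,4) x cols[20,24) = 2x4
Op 9 cut(0, 1): punch at orig (2,21); cuts so far [(2, 21), (3, 20), (3, 21), (3, 22)]; region rows[2,4) x cols[20,24) = 2x4
Unfold 1 (reflect across h@2): 8 holes -> [(0, 20), (0, 21), (0, 22), (1, 21), (2, 21), (3, 20), (3, 21), (3, 22)]
Unfold 2 (reflect across v@20): 16 holes -> [(0, 17), (0, 18), (0, 19), (0, 20), (0, 21), (0, 22), (1, 18), (1, 21), (2, 18), (2, 21), (3, 17), (3, 18), (3, 19), (3, 20), (3, 21), (3, 22)]
Unfold 3 (reflect across h@4): 32 holes -> [(0, 17), (0, 18), (0, 19), (0, 20), (0, 21), (0, 22), (1, 18), (1, 21), (2, 18), (2, 21), (3, 17), (3, 18), (3, 19), (3, 20), (3, 21), (3, 22), (4, 17), (4, 18), (4, 19), (4, 20), (4, 21), (4, 22), (5, 18), (5, 21), (6, 18), (6, 21), (7, 17), (7, 18), (7, 19), (7, 20), (7, 21), (7, 22)]
Unfold 4 (reflect across v@24): 64 holes -> [(0, 17), (0, 18), (0, 19), (0, 20), (0, 21), (0, 22), (0, 25), (0, 26), (0, 27), (0, 28), (0, 29), (0, 30), (1, 18), (1, 21), (1, 26), (1, 29), (2, 18), (2, 21), (2, 26), (2, 29), (3, 17), (3, 18), (3, 19), (3, 20), (3, 21), (3, 22), (3, 25), (3, 26), (3, 27), (3, 28), (3, 29), (3, 30), (4, 17), (4, 18), (4, 19), (4, 20), (4, 21), (4, 22), (4, 25), (4, 26), (4, 27), (4, 28), (4, 29), (4, 30), (5, 18), (5, 21), (5, 26), (5, 29), (6, 18), (6, 21), (6, 26), (6, 29), (7, 17), (7, 18), (7, 19), (7, 20), (7, 21), (7, 22), (7, 25), (7, 26), (7, 27), (7, 28), (7, 29), (7, 30)]
Unfold 5 (reflect across v@16): 128 holes -> [(0, 1), (0, 2), (0, 3), (0, 4), (0, 5), (0, 6), (0, 9), (0, 10), (0, 11), (0, 12), (0, 13), (0, 14), (0, 17), (0, 18), (0, 19), (0, 20), (0, 21), (0, 22), (0, 25), (0, 26), (0, 27), (0, 28), (0, 29), (0, 30), (1, 2), (1, 5), (1, 10), (1, 13), (1, 18), (1, 21), (1, 26), (1, 29), (2, 2), (2, 5), (2, 10), (2, 13), (2, 18), (2, 21), (2, 26), (2, 29), (3, 1), (3, 2), (3, 3), (3, 4), (3, 5), (3, 6), (3, 9), (3, 10), (3, 11), (3, 12), (3, 13), (3, 14), (3, 17), (3, 18), (3, 19), (3, 20), (3, 21), (3, 22), (3, 25), (3, 26), (3, 27), (3, 28), (3, 29), (3, 30), (4, 1), (4, 2), (4, 3), (4, 4), (4, 5), (4, 6), (4, 9), (4, 10), (4, 11), (4, 12), (4, 13), (4, 14), (4, 17), (4, 18), (4, 19), (4, 20), (4, 21), (4, 22), (4, 25), (4, 26), (4, 27), (4, 28), (4, 29), (4, 30), (5, 2), (5, 5), (5, 10), (5, 13), (5, 18), (5, 21), (5, 26), (5, 29), (6, 2), (6, 5), (6, 10), (6, 13), (6, 18), (6, 21), (6, 26), (6, 29), (7, 1), (7, 2), (7, 3), (7, 4), (7, 5), (7, 6), (7, 9), (7, 10), (7, 11), (7, 12), (7, 13), (7, 14), (7, 17), (7, 18), (7, 19), (7, 20), (7, 21), (7, 22), (7, 25), (7, 26), (7, 27), (7, 28), (7, 29), (7, 30)]
Holes: [(0, 1), (0, 2), (0, 3), (0, 4), (0, 5), (0, 6), (0, 9), (0, 10), (0, 11), (0, 12), (0, 13), (0, 14), (0, 17), (0, 18), (0, 19), (0, 20), (0, 21), (0, 22), (0, 25), (0, 26), (0, 27), (0, 28), (0, 29), (0, 30), (1, 2), (1, 5), (1, 10), (1, 13), (1, 18), (1, 21), (1, 26), (1, 29), (2, 2), (2, 5), (2, 10), (2, 13), (2, 18), (2, 21), (2, 26), (2, 29), (3, 1), (3, 2), (3, 3), (3, 4), (3, 5), (3, 6), (3, 9), (3, 10), (3, 11), (3, 12), (3, 13), (3, 14), (3, 17), (3, 18), (3, 19), (3, 20), (3, 21), (3, 22), (3, 25), (3, 26), (3, 27), (3, 28), (3, 29), (3, 30), (4, 1), (4, 2), (4, 3), (4, 4), (4, 5), (4, 6), (4, 9), (4, 10), (4, 11), (4, 12), (4, 13), (4, 14), (4, 17), (4, 18), (4, 19), (4, 20), (4, 21), (4, 22), (4, 25), (4, 26), (4, 27), (4, 28), (4, 29), (4, 30), (5, 2), (5, 5), (5, 10), (5, 13), (5, 18), (5, 21), (5, 26), (5, 29), (6, 2), (6, 5), (6, 10), (6, 13), (6, 18), (6, 21), (6, 26), (6, 29), (7, 1), (7, 2), (7, 3), (7, 4), (7, 5), (7, 6), (7, 9), (7, 10), (7, 11), (7, 12), (7, 13), (7, 14), (7, 17), (7, 18), (7, 19), (7, 20), (7, 21), (7, 22), (7, 25), (7, 26), (7, 27), (7, 28), (7, 29), (7, 30)]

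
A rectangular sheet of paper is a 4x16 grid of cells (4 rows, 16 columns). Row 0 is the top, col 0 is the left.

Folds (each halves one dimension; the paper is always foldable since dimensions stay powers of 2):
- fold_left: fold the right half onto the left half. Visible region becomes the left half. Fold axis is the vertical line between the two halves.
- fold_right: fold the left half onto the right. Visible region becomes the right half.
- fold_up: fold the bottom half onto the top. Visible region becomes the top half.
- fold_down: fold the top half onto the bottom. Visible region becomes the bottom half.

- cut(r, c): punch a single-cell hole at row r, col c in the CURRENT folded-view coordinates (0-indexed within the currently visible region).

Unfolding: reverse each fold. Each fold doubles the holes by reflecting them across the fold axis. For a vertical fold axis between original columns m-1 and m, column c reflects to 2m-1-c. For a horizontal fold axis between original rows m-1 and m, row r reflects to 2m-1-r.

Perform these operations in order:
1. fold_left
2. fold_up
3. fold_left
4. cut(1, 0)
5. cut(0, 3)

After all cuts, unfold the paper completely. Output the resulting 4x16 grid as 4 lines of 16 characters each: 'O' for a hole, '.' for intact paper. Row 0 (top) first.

Answer: ...OO......OO...
O......OO......O
O......OO......O
...OO......OO...

Derivation:
Op 1 fold_left: fold axis v@8; visible region now rows[0,4) x cols[0,8) = 4x8
Op 2 fold_up: fold axis h@2; visible region now rows[0,2) x cols[0,8) = 2x8
Op 3 fold_left: fold axis v@4; visible region now rows[0,2) x cols[0,4) = 2x4
Op 4 cut(1, 0): punch at orig (1,0); cuts so far [(1, 0)]; region rows[0,2) x cols[0,4) = 2x4
Op 5 cut(0, 3): punch at orig (0,3); cuts so far [(0, 3), (1, 0)]; region rows[0,2) x cols[0,4) = 2x4
Unfold 1 (reflect across v@4): 4 holes -> [(0, 3), (0, 4), (1, 0), (1, 7)]
Unfold 2 (reflect across h@2): 8 holes -> [(0, 3), (0, 4), (1, 0), (1, 7), (2, 0), (2, 7), (3, 3), (3, 4)]
Unfold 3 (reflect across v@8): 16 holes -> [(0, 3), (0, 4), (0, 11), (0, 12), (1, 0), (1, 7), (1, 8), (1, 15), (2, 0), (2, 7), (2, 8), (2, 15), (3, 3), (3, 4), (3, 11), (3, 12)]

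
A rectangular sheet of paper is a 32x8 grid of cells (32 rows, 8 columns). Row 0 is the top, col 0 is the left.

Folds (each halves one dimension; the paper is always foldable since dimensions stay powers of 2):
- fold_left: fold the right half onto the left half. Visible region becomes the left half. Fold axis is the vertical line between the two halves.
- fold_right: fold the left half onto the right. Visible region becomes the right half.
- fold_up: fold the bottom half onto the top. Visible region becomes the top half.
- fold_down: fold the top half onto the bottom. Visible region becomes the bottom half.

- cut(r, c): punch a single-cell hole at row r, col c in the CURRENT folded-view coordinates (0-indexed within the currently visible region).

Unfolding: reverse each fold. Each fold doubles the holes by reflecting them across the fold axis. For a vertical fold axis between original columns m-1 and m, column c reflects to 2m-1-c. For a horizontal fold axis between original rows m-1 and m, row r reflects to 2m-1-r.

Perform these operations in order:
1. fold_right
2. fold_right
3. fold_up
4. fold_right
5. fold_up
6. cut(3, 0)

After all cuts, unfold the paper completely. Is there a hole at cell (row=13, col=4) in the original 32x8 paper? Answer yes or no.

Op 1 fold_right: fold axis v@4; visible region now rows[0,32) x cols[4,8) = 32x4
Op 2 fold_right: fold axis v@6; visible region now rows[0,32) x cols[6,8) = 32x2
Op 3 fold_up: fold axis h@16; visible region now rows[0,16) x cols[6,8) = 16x2
Op 4 fold_right: fold axis v@7; visible region now rows[0,16) x cols[7,8) = 16x1
Op 5 fold_up: fold axis h@8; visible region now rows[0,8) x cols[7,8) = 8x1
Op 6 cut(3, 0): punch at orig (3,7); cuts so far [(3, 7)]; region rows[0,8) x cols[7,8) = 8x1
Unfold 1 (reflect across h@8): 2 holes -> [(3, 7), (12, 7)]
Unfold 2 (reflect across v@7): 4 holes -> [(3, 6), (3, 7), (12, 6), (12, 7)]
Unfold 3 (reflect across h@16): 8 holes -> [(3, 6), (3, 7), (12, 6), (12, 7), (19, 6), (19, 7), (28, 6), (28, 7)]
Unfold 4 (reflect across v@6): 16 holes -> [(3, 4), (3, 5), (3, 6), (3, 7), (12, 4), (12, 5), (12, 6), (12, 7), (19, 4), (19, 5), (19, 6), (19, 7), (28, 4), (28, 5), (28, 6), (28, 7)]
Unfold 5 (reflect across v@4): 32 holes -> [(3, 0), (3, 1), (3, 2), (3, 3), (3, 4), (3, 5), (3, 6), (3, 7), (12, 0), (12, 1), (12, 2), (12, 3), (12, 4), (12, 5), (12, 6), (12, 7), (19, 0), (19, 1), (19, 2), (19, 3), (19, 4), (19, 5), (19, 6), (19, 7), (28, 0), (28, 1), (28, 2), (28, 3), (28, 4), (28, 5), (28, 6), (28, 7)]
Holes: [(3, 0), (3, 1), (3, 2), (3, 3), (3, 4), (3, 5), (3, 6), (3, 7), (12, 0), (12, 1), (12, 2), (12, 3), (12, 4), (12, 5), (12, 6), (12, 7), (19, 0), (19, 1), (19, 2), (19, 3), (19, 4), (19, 5), (19, 6), (19, 7), (28, 0), (28, 1), (28, 2), (28, 3), (28, 4), (28, 5), (28, 6), (28, 7)]

Answer: no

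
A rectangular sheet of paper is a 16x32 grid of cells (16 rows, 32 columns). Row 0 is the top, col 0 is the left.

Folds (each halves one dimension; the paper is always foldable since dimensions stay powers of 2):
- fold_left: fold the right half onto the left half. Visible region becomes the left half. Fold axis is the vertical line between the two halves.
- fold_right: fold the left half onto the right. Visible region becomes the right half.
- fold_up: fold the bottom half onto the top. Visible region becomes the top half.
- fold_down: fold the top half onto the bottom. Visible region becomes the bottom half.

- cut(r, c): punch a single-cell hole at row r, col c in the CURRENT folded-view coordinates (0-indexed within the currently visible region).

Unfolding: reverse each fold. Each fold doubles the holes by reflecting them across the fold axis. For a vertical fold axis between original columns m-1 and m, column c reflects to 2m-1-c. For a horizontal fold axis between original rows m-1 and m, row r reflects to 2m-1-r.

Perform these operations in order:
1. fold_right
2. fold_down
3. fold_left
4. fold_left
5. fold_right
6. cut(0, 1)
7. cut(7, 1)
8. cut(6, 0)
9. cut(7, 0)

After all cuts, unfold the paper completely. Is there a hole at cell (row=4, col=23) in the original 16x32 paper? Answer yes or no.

Answer: no

Derivation:
Op 1 fold_right: fold axis v@16; visible region now rows[0,16) x cols[16,32) = 16x16
Op 2 fold_down: fold axis h@8; visible region now rows[8,16) x cols[16,32) = 8x16
Op 3 fold_left: fold axis v@24; visible region now rows[8,16) x cols[16,24) = 8x8
Op 4 fold_left: fold axis v@20; visible region now rows[8,16) x cols[16,20) = 8x4
Op 5 fold_right: fold axis v@18; visible region now rows[8,16) x cols[18,20) = 8x2
Op 6 cut(0, 1): punch at orig (8,19); cuts so far [(8, 19)]; region rows[8,16) x cols[18,20) = 8x2
Op 7 cut(7, 1): punch at orig (15,19); cuts so far [(8, 19), (15, 19)]; region rows[8,16) x cols[18,20) = 8x2
Op 8 cut(6, 0): punch at orig (14,18); cuts so far [(8, 19), (14, 18), (15, 19)]; region rows[8,16) x cols[18,20) = 8x2
Op 9 cut(7, 0): punch at orig (15,18); cuts so far [(8, 19), (14, 18), (15, 18), (15, 19)]; region rows[8,16) x cols[18,20) = 8x2
Unfold 1 (reflect across v@18): 8 holes -> [(8, 16), (8, 19), (14, 17), (14, 18), (15, 16), (15, 17), (15, 18), (15, 19)]
Unfold 2 (reflect across v@20): 16 holes -> [(8, 16), (8, 19), (8, 20), (8, 23), (14, 17), (14, 18), (14, 21), (14, 22), (15, 16), (15, 17), (15, 18), (15, 19), (15, 20), (15, 21), (15, 22), (15, 23)]
Unfold 3 (reflect across v@24): 32 holes -> [(8, 16), (8, 19), (8, 20), (8, 23), (8, 24), (8, 27), (8, 28), (8, 31), (14, 17), (14, 18), (14, 21), (14, 22), (14, 25), (14, 26), (14, 29), (14, 30), (15, 16), (15, 17), (15, 18), (15, 19), (15, 20), (15, 21), (15, 22), (15, 23), (15, 24), (15, 25), (15, 26), (15, 27), (15, 28), (15, 29), (15, 30), (15, 31)]
Unfold 4 (reflect across h@8): 64 holes -> [(0, 16), (0, 17), (0, 18), (0, 19), (0, 20), (0, 21), (0, 22), (0, 23), (0, 24), (0, 25), (0, 26), (0, 27), (0, 28), (0, 29), (0, 30), (0, 31), (1, 17), (1, 18), (1, 21), (1, 22), (1, 25), (1, 26), (1, 29), (1, 30), (7, 16), (7, 19), (7, 20), (7, 23), (7, 24), (7, 27), (7, 28), (7, 31), (8, 16), (8, 19), (8, 20), (8, 23), (8, 24), (8, 27), (8, 28), (8, 31), (14, 17), (14, 18), (14, 21), (14, 22), (14, 25), (14, 26), (14, 29), (14, 30), (15, 16), (15, 17), (15, 18), (15, 19), (15, 20), (15, 21), (15, 22), (15, 23), (15, 24), (15, 25), (15, 26), (15, 27), (15, 28), (15, 29), (15, 30), (15, 31)]
Unfold 5 (reflect across v@16): 128 holes -> [(0, 0), (0, 1), (0, 2), (0, 3), (0, 4), (0, 5), (0, 6), (0, 7), (0, 8), (0, 9), (0, 10), (0, 11), (0, 12), (0, 13), (0, 14), (0, 15), (0, 16), (0, 17), (0, 18), (0, 19), (0, 20), (0, 21), (0, 22), (0, 23), (0, 24), (0, 25), (0, 26), (0, 27), (0, 28), (0, 29), (0, 30), (0, 31), (1, 1), (1, 2), (1, 5), (1, 6), (1, 9), (1, 10), (1, 13), (1, 14), (1, 17), (1, 18), (1, 21), (1, 22), (1, 25), (1, 26), (1, 29), (1, 30), (7, 0), (7, 3), (7, 4), (7, 7), (7, 8), (7, 11), (7, 12), (7, 15), (7, 16), (7, 19), (7, 20), (7, 23), (7, 24), (7, 27), (7, 28), (7, 31), (8, 0), (8, 3), (8, 4), (8, 7), (8, 8), (8, 11), (8, 12), (8, 15), (8, 16), (8, 19), (8, 20), (8, 23), (8, 24), (8, 27), (8, 28), (8, 31), (14, 1), (14, 2), (14, 5), (14, 6), (14, 9), (14, 10), (14, 13), (14, 14), (14, 17), (14, 18), (14, 21), (14, 22), (14, 25), (14, 26), (14, 29), (14, 30), (15, 0), (15, 1), (15, 2), (15, 3), (15, 4), (15, 5), (15, 6), (15, 7), (15, 8), (15, 9), (15, 10), (15, 11), (15, 12), (15, 13), (15, 14), (15, 15), (15, 16), (15, 17), (15, 18), (15, 19), (15, 20), (15, 21), (15, 22), (15, 23), (15, 24), (15, 25), (15, 26), (15, 27), (15, 28), (15, 29), (15, 30), (15, 31)]
Holes: [(0, 0), (0, 1), (0, 2), (0, 3), (0, 4), (0, 5), (0, 6), (0, 7), (0, 8), (0, 9), (0, 10), (0, 11), (0, 12), (0, 13), (0, 14), (0, 15), (0, 16), (0, 17), (0, 18), (0, 19), (0, 20), (0, 21), (0, 22), (0, 23), (0, 24), (0, 25), (0, 26), (0, 27), (0, 28), (0, 29), (0, 30), (0, 31), (1, 1), (1, 2), (1, 5), (1, 6), (1, 9), (1, 10), (1, 13), (1, 14), (1, 17), (1, 18), (1, 21), (1, 22), (1, 25), (1, 26), (1, 29), (1, 30), (7, 0), (7, 3), (7, 4), (7, 7), (7, 8), (7, 11), (7, 12), (7, 15), (7, 16), (7, 19), (7, 20), (7, 23), (7, 24), (7, 27), (7, 28), (7, 31), (8, 0), (8, 3), (8, 4), (8, 7), (8, 8), (8, 11), (8, 12), (8, 15), (8, 16), (8, 19), (8, 20), (8, 23), (8, 24), (8, 27), (8, 28), (8, 31), (14, 1), (14, 2), (14, 5), (14, 6), (14, 9), (14, 10), (14, 13), (14, 14), (14, 17), (14, 18), (14, 21), (14, 22), (14, 25), (14, 26), (14, 29), (14, 30), (15, 0), (15, 1), (15, 2), (15, 3), (15, 4), (15, 5), (15, 6), (15, 7), (15, 8), (15, 9), (15, 10), (15, 11), (15, 12), (15, 13), (15, 14), (15, 15), (15, 16), (15, 17), (15, 18), (15, 19), (15, 20), (15, 21), (15, 22), (15, 23), (15, 24), (15, 25), (15, 26), (15, 27), (15, 28), (15, 29), (15, 30), (15, 31)]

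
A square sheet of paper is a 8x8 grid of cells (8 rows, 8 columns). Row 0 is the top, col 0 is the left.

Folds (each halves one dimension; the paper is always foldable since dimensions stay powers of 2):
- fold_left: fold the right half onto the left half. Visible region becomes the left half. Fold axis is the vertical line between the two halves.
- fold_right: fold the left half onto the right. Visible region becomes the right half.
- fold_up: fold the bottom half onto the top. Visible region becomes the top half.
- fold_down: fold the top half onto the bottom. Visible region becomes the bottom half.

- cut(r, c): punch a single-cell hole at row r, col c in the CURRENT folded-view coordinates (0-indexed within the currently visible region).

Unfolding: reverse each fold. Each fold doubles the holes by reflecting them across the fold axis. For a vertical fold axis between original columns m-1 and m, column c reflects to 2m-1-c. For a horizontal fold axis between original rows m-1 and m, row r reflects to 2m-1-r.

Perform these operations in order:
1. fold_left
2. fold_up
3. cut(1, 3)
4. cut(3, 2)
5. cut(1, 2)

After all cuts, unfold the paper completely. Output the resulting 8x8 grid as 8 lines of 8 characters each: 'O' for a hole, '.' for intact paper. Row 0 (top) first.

Op 1 fold_left: fold axis v@4; visible region now rows[0,8) x cols[0,4) = 8x4
Op 2 fold_up: fold axis h@4; visible region now rows[0,4) x cols[0,4) = 4x4
Op 3 cut(1, 3): punch at orig (1,3); cuts so far [(1, 3)]; region rows[0,4) x cols[0,4) = 4x4
Op 4 cut(3, 2): punch at orig (3,2); cuts so far [(1, 3), (3, 2)]; region rows[0,4) x cols[0,4) = 4x4
Op 5 cut(1, 2): punch at orig (1,2); cuts so far [(1, 2), (1, 3), (3, 2)]; region rows[0,4) x cols[0,4) = 4x4
Unfold 1 (reflect across h@4): 6 holes -> [(1, 2), (1, 3), (3, 2), (4, 2), (6, 2), (6, 3)]
Unfold 2 (reflect across v@4): 12 holes -> [(1, 2), (1, 3), (1, 4), (1, 5), (3, 2), (3, 5), (4, 2), (4, 5), (6, 2), (6, 3), (6, 4), (6, 5)]

Answer: ........
..OOOO..
........
..O..O..
..O..O..
........
..OOOO..
........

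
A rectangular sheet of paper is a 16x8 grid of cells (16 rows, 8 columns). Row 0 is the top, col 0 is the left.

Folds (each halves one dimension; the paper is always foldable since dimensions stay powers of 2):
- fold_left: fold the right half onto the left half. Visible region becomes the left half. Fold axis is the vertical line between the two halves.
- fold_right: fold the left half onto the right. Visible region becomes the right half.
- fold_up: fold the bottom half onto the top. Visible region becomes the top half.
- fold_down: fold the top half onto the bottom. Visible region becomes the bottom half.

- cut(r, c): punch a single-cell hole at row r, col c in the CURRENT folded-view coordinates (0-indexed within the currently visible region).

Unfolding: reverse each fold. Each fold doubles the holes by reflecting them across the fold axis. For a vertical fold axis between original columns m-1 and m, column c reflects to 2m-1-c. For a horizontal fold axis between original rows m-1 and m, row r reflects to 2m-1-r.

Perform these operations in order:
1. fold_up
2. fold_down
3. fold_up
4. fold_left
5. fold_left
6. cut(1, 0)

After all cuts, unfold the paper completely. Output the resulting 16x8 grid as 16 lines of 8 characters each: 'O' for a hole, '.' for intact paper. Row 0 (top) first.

Op 1 fold_up: fold axis h@8; visible region now rows[0,8) x cols[0,8) = 8x8
Op 2 fold_down: fold axis h@4; visible region now rows[4,8) x cols[0,8) = 4x8
Op 3 fold_up: fold axis h@6; visible region now rows[4,6) x cols[0,8) = 2x8
Op 4 fold_left: fold axis v@4; visible region now rows[4,6) x cols[0,4) = 2x4
Op 5 fold_left: fold axis v@2; visible region now rows[4,6) x cols[0,2) = 2x2
Op 6 cut(1, 0): punch at orig (5,0); cuts so far [(5, 0)]; region rows[4,6) x cols[0,2) = 2x2
Unfold 1 (reflect across v@2): 2 holes -> [(5, 0), (5, 3)]
Unfold 2 (reflect across v@4): 4 holes -> [(5, 0), (5, 3), (5, 4), (5, 7)]
Unfold 3 (reflect across h@6): 8 holes -> [(5, 0), (5, 3), (5, 4), (5, 7), (6, 0), (6, 3), (6, 4), (6, 7)]
Unfold 4 (reflect across h@4): 16 holes -> [(1, 0), (1, 3), (1, 4), (1, 7), (2, 0), (2, 3), (2, 4), (2, 7), (5, 0), (5, 3), (5, 4), (5, 7), (6, 0), (6, 3), (6, 4), (6, 7)]
Unfold 5 (reflect across h@8): 32 holes -> [(1, 0), (1, 3), (1, 4), (1, 7), (2, 0), (2, 3), (2, 4), (2, 7), (5, 0), (5, 3), (5, 4), (5, 7), (6, 0), (6, 3), (6, 4), (6, 7), (9, 0), (9, 3), (9, 4), (9, 7), (10, 0), (10, 3), (10, 4), (10, 7), (13, 0), (13, 3), (13, 4), (13, 7), (14, 0), (14, 3), (14, 4), (14, 7)]

Answer: ........
O..OO..O
O..OO..O
........
........
O..OO..O
O..OO..O
........
........
O..OO..O
O..OO..O
........
........
O..OO..O
O..OO..O
........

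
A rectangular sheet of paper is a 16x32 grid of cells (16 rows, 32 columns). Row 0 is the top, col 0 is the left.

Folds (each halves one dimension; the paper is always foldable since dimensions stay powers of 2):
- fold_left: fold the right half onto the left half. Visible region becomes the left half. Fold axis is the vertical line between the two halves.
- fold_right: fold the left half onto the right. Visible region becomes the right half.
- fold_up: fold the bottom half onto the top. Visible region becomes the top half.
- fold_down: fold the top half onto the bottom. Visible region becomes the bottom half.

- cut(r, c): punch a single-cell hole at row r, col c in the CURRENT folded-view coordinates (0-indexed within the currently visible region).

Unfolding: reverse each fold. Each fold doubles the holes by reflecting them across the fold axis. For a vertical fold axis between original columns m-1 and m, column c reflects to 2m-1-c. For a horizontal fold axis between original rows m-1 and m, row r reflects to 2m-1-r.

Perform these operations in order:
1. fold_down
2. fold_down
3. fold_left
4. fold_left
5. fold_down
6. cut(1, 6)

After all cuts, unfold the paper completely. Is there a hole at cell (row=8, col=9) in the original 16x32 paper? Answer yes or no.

Op 1 fold_down: fold axis h@8; visible region now rows[8,16) x cols[0,32) = 8x32
Op 2 fold_down: fold axis h@12; visible region now rows[12,16) x cols[0,32) = 4x32
Op 3 fold_left: fold axis v@16; visible region now rows[12,16) x cols[0,16) = 4x16
Op 4 fold_left: fold axis v@8; visible region now rows[12,16) x cols[0,8) = 4x8
Op 5 fold_down: fold axis h@14; visible region now rows[14,16) x cols[0,8) = 2x8
Op 6 cut(1, 6): punch at orig (15,6); cuts so far [(15, 6)]; region rows[14,16) x cols[0,8) = 2x8
Unfold 1 (reflect across h@14): 2 holes -> [(12, 6), (15, 6)]
Unfold 2 (reflect across v@8): 4 holes -> [(12, 6), (12, 9), (15, 6), (15, 9)]
Unfold 3 (reflect across v@16): 8 holes -> [(12, 6), (12, 9), (12, 22), (12, 25), (15, 6), (15, 9), (15, 22), (15, 25)]
Unfold 4 (reflect across h@12): 16 holes -> [(8, 6), (8, 9), (8, 22), (8, 25), (11, 6), (11, 9), (11, 22), (11, 25), (12, 6), (12, 9), (12, 22), (12, 25), (15, 6), (15, 9), (15, 22), (15, 25)]
Unfold 5 (reflect across h@8): 32 holes -> [(0, 6), (0, 9), (0, 22), (0, 25), (3, 6), (3, 9), (3, 22), (3, 25), (4, 6), (4, 9), (4, 22), (4, 25), (7, 6), (7, 9), (7, 22), (7, 25), (8, 6), (8, 9), (8, 22), (8, 25), (11, 6), (11, 9), (11, 22), (11, 25), (12, 6), (12, 9), (12, 22), (12, 25), (15, 6), (15, 9), (15, 22), (15, 25)]
Holes: [(0, 6), (0, 9), (0, 22), (0, 25), (3, 6), (3, 9), (3, 22), (3, 25), (4, 6), (4, 9), (4, 22), (4, 25), (7, 6), (7, 9), (7, 22), (7, 25), (8, 6), (8, 9), (8, 22), (8, 25), (11, 6), (11, 9), (11, 22), (11, 25), (12, 6), (12, 9), (12, 22), (12, 25), (15, 6), (15, 9), (15, 22), (15, 25)]

Answer: yes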